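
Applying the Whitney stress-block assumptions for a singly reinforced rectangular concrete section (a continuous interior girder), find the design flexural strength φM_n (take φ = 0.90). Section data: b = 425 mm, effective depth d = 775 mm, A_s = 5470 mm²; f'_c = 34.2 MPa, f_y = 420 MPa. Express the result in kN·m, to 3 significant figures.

T = A_s f_y = 5470 × 420 = 2297400 N = 2297.4 kN.
From C = T: a = T/(0.85 f'_c b) = 2297400/(0.85 × 34.2 × 425) = 185.95 mm.
M_n = T(d − a/2) = 2297.4 kN × (775 − 92.975) mm = 1566.88 kN·m.
φM_n = 0.90 × 1566.88 = 1410.19 kN·m.

φM_n ≈ 1410 kN·m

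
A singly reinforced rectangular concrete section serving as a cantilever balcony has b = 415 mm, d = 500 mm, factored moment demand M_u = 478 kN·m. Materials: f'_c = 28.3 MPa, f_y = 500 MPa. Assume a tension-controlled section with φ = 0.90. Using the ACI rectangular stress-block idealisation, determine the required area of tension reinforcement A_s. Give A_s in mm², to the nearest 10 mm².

M_n = M_u/φ = 478/0.90 = 531.111 kN·m.
With M_n = 0.85 f'_c a b (d − a/2), solve the quadratic for a:
a = d − √(d² − 2M_n/(0.85 f'_c b)) = 500 − √(500² − 2 × 531.111×10⁶/(0.85 × 28.3 × 415)) = 121.06 mm.
A_s = 0.85 f'_c a b / f_y = 0.85 × 28.3 × 121.06 × 415 / 500 = 2417.0 mm².

A_s ≈ 2420 mm²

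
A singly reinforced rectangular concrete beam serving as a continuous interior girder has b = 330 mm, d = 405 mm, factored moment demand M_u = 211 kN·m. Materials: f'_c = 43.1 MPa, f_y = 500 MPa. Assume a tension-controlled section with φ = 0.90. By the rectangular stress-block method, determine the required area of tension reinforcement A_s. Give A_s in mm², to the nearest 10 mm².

A_s ≈ 1240 mm²

M_n = M_u/φ = 211/0.90 = 234.444 kN·m.
With M_n = 0.85 f'_c a b (d − a/2), solve the quadratic for a:
a = d − √(d² − 2M_n/(0.85 f'_c b)) = 405 − √(405² − 2 × 234.444×10⁶/(0.85 × 43.1 × 330)) = 51.11 mm.
A_s = 0.85 f'_c a b / f_y = 0.85 × 43.1 × 51.11 × 330 / 500 = 1235.8 mm².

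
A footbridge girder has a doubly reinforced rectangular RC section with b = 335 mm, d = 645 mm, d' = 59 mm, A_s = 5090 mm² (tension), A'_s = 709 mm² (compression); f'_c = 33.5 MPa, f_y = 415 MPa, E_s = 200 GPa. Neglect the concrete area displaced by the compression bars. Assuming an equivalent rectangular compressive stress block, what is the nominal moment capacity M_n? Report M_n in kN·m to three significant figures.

M_n ≈ 1170 kN·m

Assume both tension and compression steel yield.
Net tension couple steel: A_s − A'_s = 4381 mm².
a = (A_s − A'_s) f_y / (0.85 f'_c b) = 1818115/(0.85 × 33.5 × 335) = 190.60 mm.
c = a/β₁ = 190.60/0.811 = 235.02 mm; ε'_s = 0.003(c − d')/c = 0.0022 ≥ f_y/E_s = 0.0021, so compression steel does yield.
M_n = (A_s − A'_s) f_y (d − a/2) + A'_s f_y (d − d') = [1818115 × (645 − 95.3) + 294235 × (645 − 59)] × 10⁻⁶ = 999.42 + 172.42 = 1171.84 kN·m.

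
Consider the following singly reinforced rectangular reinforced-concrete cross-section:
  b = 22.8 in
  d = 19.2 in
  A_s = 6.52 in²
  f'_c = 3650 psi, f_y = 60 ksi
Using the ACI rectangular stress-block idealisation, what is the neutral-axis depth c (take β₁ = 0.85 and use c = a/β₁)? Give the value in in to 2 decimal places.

T = A_s f_y = 6.52 × 60 = 391.2 kips.
a = T/(0.85 f'_c b) = 391.2/(0.85 × 3.65 × 22.8) = 5.5303 in.
With β₁ = 0.85, c = a/β₁ = 5.5303/0.85 = 6.51 in.

c ≈ 6.51 in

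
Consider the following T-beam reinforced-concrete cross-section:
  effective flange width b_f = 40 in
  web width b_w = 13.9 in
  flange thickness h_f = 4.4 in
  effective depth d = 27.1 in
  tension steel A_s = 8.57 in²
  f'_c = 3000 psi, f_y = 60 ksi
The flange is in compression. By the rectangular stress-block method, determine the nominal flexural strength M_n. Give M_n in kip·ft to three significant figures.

Tension: T = A_s f_y = 8.57 × 60 = 514.2 kips.
Try a within the flange: a = T/(0.85 f'_c b_f) = 514.2/(0.85 × 3 × 40) = 5.041 in.
a = 5.041 > h_f = 4.4 in: the block extends into the web. Split into flange-overhang and web parts.
C_f = 0.85 f'_c (b_f − b_w) h_f = 0.85 × 3 × (40 − 13.9) × 4.4 = 292.8 kips.
Remaining web compression depth: a_w = (T − C_f)/(0.85 f'_c b_w) = (514.2 − 292.8)/(0.85 × 3 × 13.9) = 6.246 in.
M_n = C_f(d − h_f/2) + (T − C_f)(d − a_w/2) = 292.8 × (27.1 − 2.2) + 221.4 × (27.1 − 3.123) = 7290.7 + 5308.5 = 12599.2 kip·in.
M_n = 12599.2/12 = 1049.93 kip·ft.

M_n ≈ 1050 kip·ft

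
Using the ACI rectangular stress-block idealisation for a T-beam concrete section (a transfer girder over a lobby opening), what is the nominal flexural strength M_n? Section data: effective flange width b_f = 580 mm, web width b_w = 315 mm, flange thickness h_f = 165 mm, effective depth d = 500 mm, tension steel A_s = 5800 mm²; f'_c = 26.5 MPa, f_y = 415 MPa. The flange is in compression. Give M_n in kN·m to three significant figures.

Tension: T = A_s f_y = 5800 × 415 = 2407000 N.
Try a within the flange: a = T/(0.85 f'_c b_f) = 2407000/(0.85 × 26.5 × 580) = 184.24 mm.
a = 184.24 > h_f = 165 mm: the block extends into the web. Split into flange-overhang and web parts.
C_f = 0.85 f'_c (b_f − b_w) h_f = 0.85 × 26.5 × (580 − 315) × 165 = 984906 N.
Remaining web compression depth: a_w = (T − C_f)/(0.85 f'_c b_w) = (2407000 − 984906)/(0.85 × 26.5 × 315) = 200.43 mm.
M_n = C_f(d − h_f/2) + (T − C_f)(d − a_w/2) = 984906 × (500 − 82.5) + 1422094 × (500 − 100.215) = 411.20 + 568.53 = 979.73 × 10⁶ N·mm.
M_n = 979.73 kN·m.

M_n ≈ 980 kN·m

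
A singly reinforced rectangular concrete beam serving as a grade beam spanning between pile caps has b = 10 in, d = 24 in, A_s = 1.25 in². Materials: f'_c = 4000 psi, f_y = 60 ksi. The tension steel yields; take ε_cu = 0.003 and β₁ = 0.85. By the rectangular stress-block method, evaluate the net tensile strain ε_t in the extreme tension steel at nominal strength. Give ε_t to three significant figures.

ε_t ≈ 0.0247

a = A_s f_y/(0.85 f'_c b) = 2.206 in.
β₁ = 0.85, so c = a/β₁ = 2.206/0.85 = 2.595 in.
From the linear strain diagram with ε_cu = 0.003: ε_t = 0.003 (d − c)/c = 0.003 × (24 − 2.595)/2.595 = 0.0247.
Since ε_t ≥ 0.005, the section is tension-controlled.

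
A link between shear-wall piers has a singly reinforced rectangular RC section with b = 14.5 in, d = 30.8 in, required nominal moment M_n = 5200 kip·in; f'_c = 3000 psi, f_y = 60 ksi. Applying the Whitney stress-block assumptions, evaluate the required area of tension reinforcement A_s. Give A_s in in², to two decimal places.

A_s ≈ 3.06 in²

From M_n = 0.85 f'_c a b (d − a/2):
a = d − √(d² − 2M_n/(0.85 f'_c b)) = 30.8 − √(30.8² − 2 × 5200/(0.85 × 3 × 14.5)) = 4.967 in.
A_s = 0.85 f'_c a b / f_y = 0.85 × 3 × 4.967 × 14.5 / 60 = 3.061 in².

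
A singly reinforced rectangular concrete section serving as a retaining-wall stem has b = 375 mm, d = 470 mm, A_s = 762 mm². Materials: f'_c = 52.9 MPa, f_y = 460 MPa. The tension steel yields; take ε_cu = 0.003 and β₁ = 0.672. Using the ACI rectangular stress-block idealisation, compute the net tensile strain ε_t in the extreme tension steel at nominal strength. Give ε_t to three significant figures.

ε_t ≈ 0.0426

a = A_s f_y/(0.85 f'_c b) = 20.79 mm.
β₁ = 0.672, so c = a/β₁ = 20.79/0.672 = 30.94 mm.
From the linear strain diagram with ε_cu = 0.003: ε_t = 0.003 (d − c)/c = 0.003 × (470 − 30.94)/30.94 = 0.0426.
Since ε_t ≥ 0.005, the section is tension-controlled.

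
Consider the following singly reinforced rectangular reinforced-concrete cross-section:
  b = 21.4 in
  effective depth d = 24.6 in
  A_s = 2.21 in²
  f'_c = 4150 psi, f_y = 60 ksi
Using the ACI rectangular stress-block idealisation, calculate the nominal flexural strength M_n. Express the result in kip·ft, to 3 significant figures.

M_n ≈ 262 kip·ft

T = A_s f_y = 2.21 × 60 = 132.6 kips.
a = T/(0.85 f'_c b) = 132.6/(0.85 × 4.15 × 21.4) = 1.757 in.
M_n = T(d − a/2) = 132.6 × (24.6 − 0.8785) = 3145.5 kip·in = 3145.5/12 = 262.13 kip·ft.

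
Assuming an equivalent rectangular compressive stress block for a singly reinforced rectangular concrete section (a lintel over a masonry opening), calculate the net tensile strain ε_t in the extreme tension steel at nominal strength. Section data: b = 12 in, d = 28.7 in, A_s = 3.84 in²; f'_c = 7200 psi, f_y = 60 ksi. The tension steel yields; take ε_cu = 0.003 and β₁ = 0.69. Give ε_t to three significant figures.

ε_t ≈ 0.0159

a = A_s f_y/(0.85 f'_c b) = 3.137 in.
β₁ = 0.69, so c = a/β₁ = 3.137/0.69 = 4.546 in.
From the linear strain diagram with ε_cu = 0.003: ε_t = 0.003 (d − c)/c = 0.003 × (28.7 − 4.546)/4.546 = 0.0159.
Since ε_t ≥ 0.005, the section is tension-controlled.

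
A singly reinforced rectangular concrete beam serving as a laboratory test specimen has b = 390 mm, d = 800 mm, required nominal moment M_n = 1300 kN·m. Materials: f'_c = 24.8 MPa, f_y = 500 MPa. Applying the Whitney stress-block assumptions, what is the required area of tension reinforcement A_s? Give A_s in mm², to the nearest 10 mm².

With M_n = 0.85 f'_c a b (d − a/2), solve the quadratic for a:
a = d − √(d² − 2M_n/(0.85 f'_c b)) = 800 − √(800² − 2 × 1300×10⁶/(0.85 × 24.8 × 390)) = 231.01 mm.
A_s = 0.85 f'_c a b / f_y = 0.85 × 24.8 × 231.01 × 390 / 500 = 3798.4 mm².

A_s ≈ 3800 mm²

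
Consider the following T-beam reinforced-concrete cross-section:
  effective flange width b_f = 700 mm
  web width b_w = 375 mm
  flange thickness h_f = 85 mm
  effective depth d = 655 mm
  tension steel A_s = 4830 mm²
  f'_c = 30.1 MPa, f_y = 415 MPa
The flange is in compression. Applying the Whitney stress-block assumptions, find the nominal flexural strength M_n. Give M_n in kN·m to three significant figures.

Tension: T = A_s f_y = 4830 × 415 = 2004450 N.
Try a within the flange: a = T/(0.85 f'_c b_f) = 2004450/(0.85 × 30.1 × 700) = 111.92 mm.
a = 111.92 > h_f = 85 mm: the block extends into the web. Split into flange-overhang and web parts.
C_f = 0.85 f'_c (b_f − b_w) h_f = 0.85 × 30.1 × (700 − 375) × 85 = 706786 N.
Remaining web compression depth: a_w = (T − C_f)/(0.85 f'_c b_w) = (2004450 − 706786)/(0.85 × 30.1 × 375) = 135.25 mm.
M_n = C_f(d − h_f/2) + (T − C_f)(d − a_w/2) = 706786 × (655 − 42.5) + 1297664 × (655 − 67.625) = 432.91 + 762.22 = 1195.13 × 10⁶ N·mm.
M_n = 1195.13 kN·m.

M_n ≈ 1200 kN·m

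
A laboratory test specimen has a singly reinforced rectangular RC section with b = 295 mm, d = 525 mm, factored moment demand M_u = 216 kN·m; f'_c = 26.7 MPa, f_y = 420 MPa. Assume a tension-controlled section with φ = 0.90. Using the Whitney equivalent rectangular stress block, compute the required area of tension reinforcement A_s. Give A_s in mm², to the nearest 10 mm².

M_n = M_u/φ = 216/0.90 = 240 kN·m.
With M_n = 0.85 f'_c a b (d − a/2), solve the quadratic for a:
a = d − √(d² − 2M_n/(0.85 f'_c b)) = 525 − √(525² − 2 × 240×10⁶/(0.85 × 26.7 × 295)) = 73.41 mm.
A_s = 0.85 f'_c a b / f_y = 0.85 × 26.7 × 73.41 × 295 / 420 = 1170.2 mm².

A_s ≈ 1170 mm²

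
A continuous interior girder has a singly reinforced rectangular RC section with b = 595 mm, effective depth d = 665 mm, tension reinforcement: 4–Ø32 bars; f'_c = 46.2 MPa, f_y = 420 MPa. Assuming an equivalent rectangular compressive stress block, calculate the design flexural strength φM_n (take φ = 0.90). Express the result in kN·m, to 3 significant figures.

A_s = 4 × 804 = 3216 mm².
T = A_s f_y = 3216 × 420 = 1350720 N = 1350.72 kN.
From C = T: a = T/(0.85 f'_c b) = 1350720/(0.85 × 46.2 × 595) = 57.81 mm.
M_n = T(d − a/2) = 1350.72 kN × (665 − 28.905) mm = 859.19 kN·m.
φM_n = 0.90 × 859.19 = 773.27 kN·m.

φM_n ≈ 773 kN·m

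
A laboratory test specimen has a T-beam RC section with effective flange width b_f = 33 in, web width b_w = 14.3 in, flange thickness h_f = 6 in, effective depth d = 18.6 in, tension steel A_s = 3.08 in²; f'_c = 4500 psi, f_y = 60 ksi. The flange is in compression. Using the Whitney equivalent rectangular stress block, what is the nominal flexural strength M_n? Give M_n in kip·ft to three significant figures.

Tension: T = A_s f_y = 3.08 × 60 = 184.8 kips.
Try a within the flange: a = T/(0.85 f'_c b_f) = 184.8/(0.85 × 4.5 × 33) = 1.464 in.
Since a = 1.464 ≤ h_f = 6 in, the stress block lies entirely in the flange; analyse as a rectangular beam of width b_f.
M_n = T(d − a/2) = 184.8 × (18.6 − 0.732) = 3302.0 kip·in.
M_n = 3302.0/12 = 275.17 kip·ft.

M_n ≈ 275 kip·ft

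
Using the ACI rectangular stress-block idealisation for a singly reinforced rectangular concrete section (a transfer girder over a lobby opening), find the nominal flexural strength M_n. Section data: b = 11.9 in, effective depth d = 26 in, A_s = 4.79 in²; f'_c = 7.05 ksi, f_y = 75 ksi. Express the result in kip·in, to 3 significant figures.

T = A_s f_y = 4.79 × 75 = 359.25 kips.
a = T/(0.85 f'_c b) = 359.25/(0.85 × 7.05 × 11.9) = 5.038 in.
M_n = T(d − a/2) = 359.25 × (26 − 2.519) = 8435.5 kip·in.

M_n ≈ 8440 kip·in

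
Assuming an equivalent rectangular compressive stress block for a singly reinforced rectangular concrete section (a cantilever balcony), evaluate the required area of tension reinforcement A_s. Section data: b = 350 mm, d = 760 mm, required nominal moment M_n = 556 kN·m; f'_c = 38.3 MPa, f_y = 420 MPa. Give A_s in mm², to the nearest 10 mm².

A_s ≈ 1820 mm²

With M_n = 0.85 f'_c a b (d − a/2), solve the quadratic for a:
a = d − √(d² − 2M_n/(0.85 f'_c b)) = 760 − √(760² − 2 × 556×10⁶/(0.85 × 38.3 × 350)) = 67.17 mm.
A_s = 0.85 f'_c a b / f_y = 0.85 × 38.3 × 67.17 × 350 / 420 = 1822.3 mm².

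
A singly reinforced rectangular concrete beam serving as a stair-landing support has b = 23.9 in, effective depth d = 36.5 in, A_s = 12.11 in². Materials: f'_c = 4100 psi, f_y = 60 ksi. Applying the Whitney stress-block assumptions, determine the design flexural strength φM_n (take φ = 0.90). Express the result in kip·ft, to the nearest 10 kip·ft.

φM_n ≈ 1750 kip·ft

T = A_s f_y = 12.11 × 60 = 726.6 kips.
a = T/(0.85 f'_c b) = 726.6/(0.85 × 4.1 × 23.9) = 8.724 in.
M_n = T(d − a/2) = 726.6 × (36.5 − 4.362) = 23351.5 kip·in = 23351.5/12 = 1945.96 kip·ft.
φM_n = 0.90 × 1945.96 = 1751.36 kip·ft.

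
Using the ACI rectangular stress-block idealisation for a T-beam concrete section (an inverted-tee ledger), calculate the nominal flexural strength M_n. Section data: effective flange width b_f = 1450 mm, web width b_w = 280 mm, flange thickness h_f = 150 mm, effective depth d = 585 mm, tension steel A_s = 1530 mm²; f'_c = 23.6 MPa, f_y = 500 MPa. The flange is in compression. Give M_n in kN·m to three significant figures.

M_n ≈ 437 kN·m

Tension: T = A_s f_y = 1530 × 500 = 765000 N.
Try a within the flange: a = T/(0.85 f'_c b_f) = 765000/(0.85 × 23.6 × 1450) = 26.30 mm.
Since a = 26.30 ≤ h_f = 150 mm, the stress block lies entirely in the flange; analyse as a rectangular beam of width b_f.
M_n = T(d − a/2) = 765000 × (585 − 13.15) = 437.47 × 10⁶ N·mm.
M_n = 437.47 kN·m.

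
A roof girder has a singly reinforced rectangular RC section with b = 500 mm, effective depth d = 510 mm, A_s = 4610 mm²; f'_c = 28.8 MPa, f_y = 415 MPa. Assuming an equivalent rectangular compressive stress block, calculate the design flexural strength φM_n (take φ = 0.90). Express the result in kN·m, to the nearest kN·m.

T = A_s f_y = 4610 × 415 = 1913150 N = 1913.15 kN.
From C = T: a = T/(0.85 f'_c b) = 1913150/(0.85 × 28.8 × 500) = 156.30 mm.
M_n = T(d − a/2) = 1913.15 kN × (510 − 78.15) mm = 826.19 kN·m.
φM_n = 0.90 × 826.19 = 743.57 kN·m.

φM_n ≈ 744 kN·m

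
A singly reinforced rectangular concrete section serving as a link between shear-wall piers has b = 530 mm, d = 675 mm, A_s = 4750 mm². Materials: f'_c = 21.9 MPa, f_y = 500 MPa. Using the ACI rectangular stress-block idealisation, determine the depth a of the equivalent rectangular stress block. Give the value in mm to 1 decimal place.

T = A_s f_y = 4750 × 500 = 2375000 N = 2375 kN.
Setting C = 0.85 f'_c a b equal to T: a = 2375000/(0.85 × 21.9 × 530) = 240.7 mm.

a ≈ 240.7 mm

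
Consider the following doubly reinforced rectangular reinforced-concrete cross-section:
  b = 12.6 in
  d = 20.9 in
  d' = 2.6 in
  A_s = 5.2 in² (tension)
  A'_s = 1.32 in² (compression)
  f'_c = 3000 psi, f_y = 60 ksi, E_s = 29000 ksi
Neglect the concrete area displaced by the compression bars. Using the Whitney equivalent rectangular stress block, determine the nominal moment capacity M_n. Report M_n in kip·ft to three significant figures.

Assume both steels yield.
a = (A_s − A'_s) f_y/(0.85 f'_c b) = (5.2 − 1.32) × 60/(0.85 × 3 × 12.6) = 7.246 in.
c = a/β₁ = 7.246/0.85 = 8.525 in; ε'_s = 0.003(c − d')/c = 0.0021 ≥ ε_y = 0.0021, so the compression steel yields.
M_n = (A_s − A'_s) f_y (d − a/2) + A'_s f_y (d − d') = 232.8 × (20.9 − 3.623) + 79.2 × (20.9 − 2.6) = 4022.1 + 1449.4 = 5471.5 kip·in = 5471.5/12 = 455.96 kip·ft.

M_n ≈ 456 kip·ft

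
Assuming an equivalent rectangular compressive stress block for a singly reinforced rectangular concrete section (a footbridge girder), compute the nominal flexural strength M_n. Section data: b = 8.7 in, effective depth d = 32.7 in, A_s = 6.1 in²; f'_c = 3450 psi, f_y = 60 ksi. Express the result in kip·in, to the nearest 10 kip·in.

T = A_s f_y = 6.1 × 60 = 366 kips.
a = T/(0.85 f'_c b) = 366/(0.85 × 3.45 × 8.7) = 14.346 in.
M_n = T(d − a/2) = 366 × (32.7 − 7.173) = 9342.9 kip·in.

M_n ≈ 9340 kip·in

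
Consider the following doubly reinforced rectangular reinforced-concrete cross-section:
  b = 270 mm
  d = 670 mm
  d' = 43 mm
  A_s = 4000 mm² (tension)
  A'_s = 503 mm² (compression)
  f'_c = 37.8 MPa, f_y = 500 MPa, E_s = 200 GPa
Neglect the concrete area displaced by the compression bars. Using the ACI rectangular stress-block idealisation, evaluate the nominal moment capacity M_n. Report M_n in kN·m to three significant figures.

M_n ≈ 1150 kN·m

Assume both tension and compression steel yield.
Net tension couple steel: A_s − A'_s = 3497 mm².
a = (A_s − A'_s) f_y / (0.85 f'_c b) = 1748500/(0.85 × 37.8 × 270) = 201.55 mm.
c = a/β₁ = 201.55/0.78 = 258.40 mm; ε'_s = 0.003(c − d')/c = 0.0025 ≥ f_y/E_s = 0.0025, so compression steel does yield.
M_n = (A_s − A'_s) f_y (d − a/2) + A'_s f_y (d − d') = [1748500 × (670 − 100.775) + 251500 × (670 − 43)] × 10⁻⁶ = 995.29 + 157.69 = 1152.98 kN·m.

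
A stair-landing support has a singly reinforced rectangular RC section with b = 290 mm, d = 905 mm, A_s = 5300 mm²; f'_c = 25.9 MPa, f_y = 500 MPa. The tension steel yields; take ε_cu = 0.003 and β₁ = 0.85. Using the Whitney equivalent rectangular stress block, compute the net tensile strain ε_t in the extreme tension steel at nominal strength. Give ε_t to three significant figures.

a = A_s f_y/(0.85 f'_c b) = 415.08 mm.
β₁ = 0.85, so c = a/β₁ = 415.08/0.85 = 488.33 mm.
From the linear strain diagram with ε_cu = 0.003: ε_t = 0.003 (d − c)/c = 0.003 × (905 − 488.33)/488.33 = 0.00256.
ε_t < 0.004 — the section is over-reinforced for flexure under ACI limits.

ε_t ≈ 0.00256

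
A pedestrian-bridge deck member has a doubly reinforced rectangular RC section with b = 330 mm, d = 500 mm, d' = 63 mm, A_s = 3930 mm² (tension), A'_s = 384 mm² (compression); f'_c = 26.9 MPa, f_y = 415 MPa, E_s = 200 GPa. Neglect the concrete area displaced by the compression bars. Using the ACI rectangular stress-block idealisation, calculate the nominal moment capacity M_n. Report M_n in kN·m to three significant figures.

M_n ≈ 662 kN·m

Assume both tension and compression steel yield.
Net tension couple steel: A_s − A'_s = 3546 mm².
a = (A_s − A'_s) f_y / (0.85 f'_c b) = 1471590/(0.85 × 26.9 × 330) = 195.03 mm.
c = a/β₁ = 195.03/0.85 = 229.45 mm; ε'_s = 0.003(c − d')/c = 0.0022 ≥ f_y/E_s = 0.0021, so compression steel does yield.
M_n = (A_s − A'_s) f_y (d − a/2) + A'_s f_y (d − d') = [1471590 × (500 − 97.515) + 159360 × (500 − 63)] × 10⁻⁶ = 592.29 + 69.64 = 661.93 kN·m.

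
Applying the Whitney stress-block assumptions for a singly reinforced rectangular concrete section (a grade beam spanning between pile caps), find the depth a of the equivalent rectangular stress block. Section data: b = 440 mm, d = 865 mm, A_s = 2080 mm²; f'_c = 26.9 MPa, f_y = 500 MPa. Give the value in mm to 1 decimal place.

a ≈ 103.4 mm

T = A_s f_y = 2080 × 500 = 1040000 N = 1040 kN.
Setting C = 0.85 f'_c a b equal to T: a = 1040000/(0.85 × 26.9 × 440) = 103.4 mm.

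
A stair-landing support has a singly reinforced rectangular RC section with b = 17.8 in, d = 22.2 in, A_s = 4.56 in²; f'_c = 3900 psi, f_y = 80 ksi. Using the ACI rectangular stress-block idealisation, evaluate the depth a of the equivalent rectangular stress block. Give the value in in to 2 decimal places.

T = A_s f_y = 4.56 × 80 = 364.8 kips.
a = T/(0.85 f'_c b) = 364.8/(0.85 × 3.9 × 17.8) = 6.18 in.

a ≈ 6.18 in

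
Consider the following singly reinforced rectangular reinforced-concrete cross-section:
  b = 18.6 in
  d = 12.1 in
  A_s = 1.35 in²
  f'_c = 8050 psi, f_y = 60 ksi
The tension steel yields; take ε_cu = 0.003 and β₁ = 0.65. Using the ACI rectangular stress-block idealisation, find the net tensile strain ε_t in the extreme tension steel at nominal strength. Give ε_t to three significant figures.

ε_t ≈ 0.0341

a = A_s f_y/(0.85 f'_c b) = 0.636 in.
β₁ = 0.65, so c = a/β₁ = 0.636/0.65 = 0.978 in.
From the linear strain diagram with ε_cu = 0.003: ε_t = 0.003 (d − c)/c = 0.003 × (12.1 − 0.978)/0.978 = 0.0341.
Since ε_t ≥ 0.005, the section is tension-controlled.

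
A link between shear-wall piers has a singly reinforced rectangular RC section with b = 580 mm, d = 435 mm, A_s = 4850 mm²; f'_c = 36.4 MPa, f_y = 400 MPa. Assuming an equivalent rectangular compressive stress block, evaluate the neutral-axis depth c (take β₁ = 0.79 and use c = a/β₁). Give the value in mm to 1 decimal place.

T = A_s f_y = 4850 × 400 = 1940000 N = 1940 kN.
Setting C = 0.85 f'_c a b equal to T: a = 1940000/(0.85 × 36.4 × 580) = 108.107 mm.
With β₁ = 0.79, c = a/β₁ = 108.107/0.79 = 136.8 mm.

c ≈ 136.8 mm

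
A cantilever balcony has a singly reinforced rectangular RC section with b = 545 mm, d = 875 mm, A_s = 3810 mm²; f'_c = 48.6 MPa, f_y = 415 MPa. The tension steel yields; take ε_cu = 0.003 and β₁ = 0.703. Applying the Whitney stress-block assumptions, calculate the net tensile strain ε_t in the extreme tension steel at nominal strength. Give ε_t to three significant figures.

ε_t ≈ 0.0233

a = A_s f_y/(0.85 f'_c b) = 70.23 mm.
β₁ = 0.703, so c = a/β₁ = 70.23/0.703 = 99.90 mm.
From the linear strain diagram with ε_cu = 0.003: ε_t = 0.003 (d − c)/c = 0.003 × (875 − 99.90)/99.90 = 0.0233.
Since ε_t ≥ 0.005, the section is tension-controlled.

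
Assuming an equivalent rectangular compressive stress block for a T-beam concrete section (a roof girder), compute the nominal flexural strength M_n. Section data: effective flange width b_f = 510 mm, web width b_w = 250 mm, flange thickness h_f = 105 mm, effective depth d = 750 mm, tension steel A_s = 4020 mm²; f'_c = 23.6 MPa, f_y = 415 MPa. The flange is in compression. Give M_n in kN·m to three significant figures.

M_n ≈ 1100 kN·m

Tension: T = A_s f_y = 4020 × 415 = 1668300 N.
Try a within the flange: a = T/(0.85 f'_c b_f) = 1668300/(0.85 × 23.6 × 510) = 163.07 mm.
a = 163.07 > h_f = 105 mm: the block extends into the web. Split into flange-overhang and web parts.
C_f = 0.85 f'_c (b_f − b_w) h_f = 0.85 × 23.6 × (510 − 250) × 105 = 547638 N.
Remaining web compression depth: a_w = (T − C_f)/(0.85 f'_c b_w) = (1668300 − 547638)/(0.85 × 23.6 × 250) = 223.46 mm.
M_n = C_f(d − h_f/2) + (T − C_f)(d − a_w/2) = 547638 × (750 − 52.5) + 1120662 × (750 − 111.73) = 381.98 + 715.28 = 1097.26 × 10⁶ N·mm.
M_n = 1097.26 kN·m.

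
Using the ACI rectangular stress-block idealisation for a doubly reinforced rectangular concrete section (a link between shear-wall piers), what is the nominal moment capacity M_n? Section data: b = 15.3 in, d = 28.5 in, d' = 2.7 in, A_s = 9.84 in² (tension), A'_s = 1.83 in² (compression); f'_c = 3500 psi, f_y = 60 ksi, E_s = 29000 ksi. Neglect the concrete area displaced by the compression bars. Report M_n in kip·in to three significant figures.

Assume both steels yield.
a = (A_s − A'_s) f_y/(0.85 f'_c b) = (9.84 − 1.83) × 60/(0.85 × 3.5 × 15.3) = 10.559 in.
c = a/β₁ = 10.559/0.85 = 12.422 in; ε'_s = 0.003(c − d')/c = 0.0023 ≥ ε_y = 0.0021, so the compression steel yields.
M_n = (A_s − A'_s) f_y (d − a/2) + A'_s f_y (d − d') = 480.6 × (28.5 − 5.2795) + 109.8 × (28.5 − 2.7) = 11159.8 + 2832.8 = 13992.6 kip·in.

M_n ≈ 14000 kip·in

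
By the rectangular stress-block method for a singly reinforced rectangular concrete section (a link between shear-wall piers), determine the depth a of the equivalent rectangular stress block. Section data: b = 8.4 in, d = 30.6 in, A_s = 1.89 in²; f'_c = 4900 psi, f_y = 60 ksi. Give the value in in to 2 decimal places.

T = A_s f_y = 1.89 × 60 = 113.4 kips.
a = T/(0.85 f'_c b) = 113.4/(0.85 × 4.9 × 8.4) = 3.24 in.

a ≈ 3.24 in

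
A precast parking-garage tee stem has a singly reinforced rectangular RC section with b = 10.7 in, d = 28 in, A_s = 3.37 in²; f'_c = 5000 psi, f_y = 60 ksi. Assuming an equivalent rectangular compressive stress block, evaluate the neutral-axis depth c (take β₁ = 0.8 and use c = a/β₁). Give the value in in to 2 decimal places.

T = A_s f_y = 3.37 × 60 = 202.2 kips.
a = T/(0.85 f'_c b) = 202.2/(0.85 × 5 × 10.7) = 4.4464 in.
With β₁ = 0.8, c = a/β₁ = 4.4464/0.8 = 5.56 in.

c ≈ 5.56 in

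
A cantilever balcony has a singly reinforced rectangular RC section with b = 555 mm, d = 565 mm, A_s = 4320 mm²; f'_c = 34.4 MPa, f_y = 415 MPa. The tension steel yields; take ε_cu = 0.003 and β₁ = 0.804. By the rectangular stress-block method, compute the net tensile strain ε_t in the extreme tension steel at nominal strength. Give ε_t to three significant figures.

ε_t ≈ 0.00934

a = A_s f_y/(0.85 f'_c b) = 110.47 mm.
β₁ = 0.804, so c = a/β₁ = 110.47/0.804 = 137.40 mm.
From the linear strain diagram with ε_cu = 0.003: ε_t = 0.003 (d − c)/c = 0.003 × (565 − 137.40)/137.40 = 0.00934.
Since ε_t ≥ 0.005, the section is tension-controlled.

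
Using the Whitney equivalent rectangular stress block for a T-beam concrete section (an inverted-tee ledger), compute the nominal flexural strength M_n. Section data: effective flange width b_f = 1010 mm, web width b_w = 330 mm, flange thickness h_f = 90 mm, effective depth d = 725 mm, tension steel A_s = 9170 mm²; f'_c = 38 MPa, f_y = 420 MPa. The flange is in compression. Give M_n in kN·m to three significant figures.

Tension: T = A_s f_y = 9170 × 420 = 3851400 N.
Try a within the flange: a = T/(0.85 f'_c b_f) = 3851400/(0.85 × 38 × 1010) = 118.06 mm.
a = 118.06 > h_f = 90 mm: the block extends into the web. Split into flange-overhang and web parts.
C_f = 0.85 f'_c (b_f − b_w) h_f = 0.85 × 38 × (1010 − 330) × 90 = 1976760 N.
Remaining web compression depth: a_w = (T − C_f)/(0.85 f'_c b_w) = (3851400 − 1976760)/(0.85 × 38 × 330) = 175.87 mm.
M_n = C_f(d − h_f/2) + (T − C_f)(d − a_w/2) = 1976760 × (725 − 45) + 1874640 × (725 − 87.935) = 1344.20 + 1194.27 = 2538.47 × 10⁶ N·mm.
M_n = 2538.47 kN·m.

M_n ≈ 2540 kN·m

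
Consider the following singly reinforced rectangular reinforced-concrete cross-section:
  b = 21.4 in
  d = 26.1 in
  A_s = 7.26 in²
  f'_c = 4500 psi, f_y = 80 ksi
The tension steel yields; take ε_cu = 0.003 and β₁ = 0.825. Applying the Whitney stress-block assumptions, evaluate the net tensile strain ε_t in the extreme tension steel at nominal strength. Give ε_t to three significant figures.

a = A_s f_y/(0.85 f'_c b) = 7.095 in.
β₁ = 0.825, so c = a/β₁ = 7.095/0.825 = 8.600 in.
From the linear strain diagram with ε_cu = 0.003: ε_t = 0.003 (d − c)/c = 0.003 × (26.1 − 8.600)/8.600 = 0.00610.
Since ε_t ≥ 0.005, the section is tension-controlled.

ε_t ≈ 0.00610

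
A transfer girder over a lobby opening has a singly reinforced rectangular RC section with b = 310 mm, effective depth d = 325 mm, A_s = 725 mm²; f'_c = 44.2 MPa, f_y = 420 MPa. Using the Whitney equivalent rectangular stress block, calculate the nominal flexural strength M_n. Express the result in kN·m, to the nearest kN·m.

M_n ≈ 95 kN·m

T = A_s f_y = 725 × 420 = 304500 N = 304.5 kN.
From C = T: a = T/(0.85 f'_c b) = 304500/(0.85 × 44.2 × 310) = 26.14 mm.
M_n = T(d − a/2) = 304.5 kN × (325 − 13.07) mm = 94.98 kN·m.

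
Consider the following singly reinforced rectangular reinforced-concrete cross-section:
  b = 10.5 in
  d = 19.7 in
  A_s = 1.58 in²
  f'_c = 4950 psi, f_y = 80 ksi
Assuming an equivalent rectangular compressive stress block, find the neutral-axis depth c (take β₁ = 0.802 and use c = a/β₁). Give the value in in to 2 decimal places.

T = A_s f_y = 1.58 × 80 = 126.4 kips.
a = T/(0.85 f'_c b) = 126.4/(0.85 × 4.95 × 10.5) = 2.8611 in.
With β₁ = 0.802, c = a/β₁ = 2.8611/0.802 = 3.57 in.

c ≈ 3.57 in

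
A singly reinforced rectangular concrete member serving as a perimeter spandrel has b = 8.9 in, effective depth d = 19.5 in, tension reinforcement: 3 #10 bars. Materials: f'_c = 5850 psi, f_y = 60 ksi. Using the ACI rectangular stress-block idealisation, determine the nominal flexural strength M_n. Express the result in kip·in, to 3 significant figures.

A_s = 3 × 1.27 = 3.81 in².
T = A_s f_y = 3.81 × 60 = 228.6 kips.
a = T/(0.85 f'_c b) = 228.6/(0.85 × 5.85 × 8.9) = 5.165 in.
M_n = T(d − a/2) = 228.6 × (19.5 − 2.5825) = 3867.3 kip·in.

M_n ≈ 3870 kip·in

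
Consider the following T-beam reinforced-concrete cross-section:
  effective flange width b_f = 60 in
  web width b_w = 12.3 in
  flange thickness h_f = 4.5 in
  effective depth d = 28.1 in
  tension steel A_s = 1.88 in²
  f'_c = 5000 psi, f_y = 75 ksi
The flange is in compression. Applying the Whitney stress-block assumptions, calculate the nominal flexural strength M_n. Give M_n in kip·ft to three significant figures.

Tension: T = A_s f_y = 1.88 × 75 = 141 kips.
Try a within the flange: a = T/(0.85 f'_c b_f) = 141/(0.85 × 5 × 60) = 0.553 in.
Since a = 0.553 ≤ h_f = 4.5 in, the stress block lies entirely in the flange; analyse as a rectangular beam of width b_f.
M_n = T(d − a/2) = 141 × (28.1 − 0.2765) = 3923.1 kip·in.
M_n = 3923.1/12 = 326.93 kip·ft.

M_n ≈ 327 kip·ft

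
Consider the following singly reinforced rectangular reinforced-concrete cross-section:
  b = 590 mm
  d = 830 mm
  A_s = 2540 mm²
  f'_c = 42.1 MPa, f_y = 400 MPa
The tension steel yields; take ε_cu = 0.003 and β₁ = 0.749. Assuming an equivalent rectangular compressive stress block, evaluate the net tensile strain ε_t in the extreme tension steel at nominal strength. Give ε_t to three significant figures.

ε_t ≈ 0.0358

a = A_s f_y/(0.85 f'_c b) = 48.12 mm.
β₁ = 0.749, so c = a/β₁ = 48.12/0.749 = 64.25 mm.
From the linear strain diagram with ε_cu = 0.003: ε_t = 0.003 (d − c)/c = 0.003 × (830 − 64.25)/64.25 = 0.0358.
Since ε_t ≥ 0.005, the section is tension-controlled.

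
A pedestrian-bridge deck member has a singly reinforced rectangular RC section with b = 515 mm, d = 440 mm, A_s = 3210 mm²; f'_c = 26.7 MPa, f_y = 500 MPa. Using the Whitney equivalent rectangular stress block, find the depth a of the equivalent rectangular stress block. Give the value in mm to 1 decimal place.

T = A_s f_y = 3210 × 500 = 1605000 N = 1605 kN.
Setting C = 0.85 f'_c a b equal to T: a = 1605000/(0.85 × 26.7 × 515) = 137.3 mm.

a ≈ 137.3 mm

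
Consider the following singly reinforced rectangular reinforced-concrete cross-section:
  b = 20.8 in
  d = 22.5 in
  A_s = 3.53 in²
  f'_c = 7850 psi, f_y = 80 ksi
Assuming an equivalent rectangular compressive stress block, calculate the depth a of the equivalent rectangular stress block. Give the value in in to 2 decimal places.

T = A_s f_y = 3.53 × 80 = 282.4 kips.
a = T/(0.85 f'_c b) = 282.4/(0.85 × 7.85 × 20.8) = 2.03 in.

a ≈ 2.03 in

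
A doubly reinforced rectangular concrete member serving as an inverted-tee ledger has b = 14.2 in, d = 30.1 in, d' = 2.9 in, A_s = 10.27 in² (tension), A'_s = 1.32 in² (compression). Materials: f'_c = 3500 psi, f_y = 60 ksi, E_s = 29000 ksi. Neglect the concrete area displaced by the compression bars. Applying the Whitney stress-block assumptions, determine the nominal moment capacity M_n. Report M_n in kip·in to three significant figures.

Assume both steels yield.
a = (A_s − A'_s) f_y/(0.85 f'_c b) = (10.27 − 1.32) × 60/(0.85 × 3.5 × 14.2) = 12.712 in.
c = a/β₁ = 12.712/0.85 = 14.955 in; ε'_s = 0.003(c − d')/c = 0.0024 ≥ ε_y = 0.0021, so the compression steel yields.
M_n = (A_s − A'_s) f_y (d − a/2) + A'_s f_y (d − d') = 537 × (30.1 − 6.356) + 79.2 × (30.1 − 2.9) = 12750.5 + 2154.2 = 14904.7 kip·in.

M_n ≈ 14900 kip·in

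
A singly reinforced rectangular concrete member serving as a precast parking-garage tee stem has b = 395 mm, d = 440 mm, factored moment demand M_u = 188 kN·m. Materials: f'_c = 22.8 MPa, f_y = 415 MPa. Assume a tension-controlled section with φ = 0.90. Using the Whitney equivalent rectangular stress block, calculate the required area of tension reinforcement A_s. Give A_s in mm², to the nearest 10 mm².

M_n = M_u/φ = 188/0.90 = 208.889 kN·m.
With M_n = 0.85 f'_c a b (d − a/2), solve the quadratic for a:
a = d − √(d² − 2M_n/(0.85 f'_c b)) = 440 − √(440² − 2 × 208.889×10⁶/(0.85 × 22.8 × 395)) = 67.14 mm.
A_s = 0.85 f'_c a b / f_y = 0.85 × 22.8 × 67.14 × 395 / 415 = 1238.5 mm².

A_s ≈ 1240 mm²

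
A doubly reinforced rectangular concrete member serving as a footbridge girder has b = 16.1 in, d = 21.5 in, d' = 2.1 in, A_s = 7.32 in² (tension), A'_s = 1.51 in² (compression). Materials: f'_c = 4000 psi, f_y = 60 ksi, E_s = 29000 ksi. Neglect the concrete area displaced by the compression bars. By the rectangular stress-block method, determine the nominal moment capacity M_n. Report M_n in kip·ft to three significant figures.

Assume both steels yield.
a = (A_s − A'_s) f_y/(0.85 f'_c b) = (7.32 − 1.51) × 60/(0.85 × 4 × 16.1) = 6.368 in.
c = a/β₁ = 6.368/0.85 = 7.492 in; ε'_s = 0.003(c − d')/c = 0.0022 ≥ ε_y = 0.0021, so the compression steel yields.
M_n = (A_s − A'_s) f_y (d − a/2) + A'_s f_y (d − d') = 348.6 × (21.5 − 3.184) + 90.6 × (21.5 − 2.1) = 6385.0 + 1757.6 = 8142.6 kip·in = 8142.6/12 = 678.55 kip·ft.

M_n ≈ 679 kip·ft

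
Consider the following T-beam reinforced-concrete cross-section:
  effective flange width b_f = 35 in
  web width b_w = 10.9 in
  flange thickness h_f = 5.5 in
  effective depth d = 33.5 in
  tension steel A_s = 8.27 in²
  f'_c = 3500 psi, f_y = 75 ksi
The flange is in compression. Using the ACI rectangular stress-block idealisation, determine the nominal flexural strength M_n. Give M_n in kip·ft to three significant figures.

M_n ≈ 1580 kip·ft

Tension: T = A_s f_y = 8.27 × 75 = 620.25 kips.
Try a within the flange: a = T/(0.85 f'_c b_f) = 620.25/(0.85 × 3.5 × 35) = 5.957 in.
a = 5.957 > h_f = 5.5 in: the block extends into the web. Split into flange-overhang and web parts.
C_f = 0.85 f'_c (b_f − b_w) h_f = 0.85 × 3.5 × (35 − 10.9) × 5.5 = 394.3 kips.
Remaining web compression depth: a_w = (T − C_f)/(0.85 f'_c b_w) = (620.25 − 394.3)/(0.85 × 3.5 × 10.9) = 6.968 in.
M_n = C_f(d − h_f/2) + (T − C_f)(d − a_w/2) = 394.3 × (33.5 − 2.75) + 225.95 × (33.5 − 3.484) = 12124.7 + 6782.1 = 18906.8 kip·in.
M_n = 18906.8/12 = 1575.57 kip·ft.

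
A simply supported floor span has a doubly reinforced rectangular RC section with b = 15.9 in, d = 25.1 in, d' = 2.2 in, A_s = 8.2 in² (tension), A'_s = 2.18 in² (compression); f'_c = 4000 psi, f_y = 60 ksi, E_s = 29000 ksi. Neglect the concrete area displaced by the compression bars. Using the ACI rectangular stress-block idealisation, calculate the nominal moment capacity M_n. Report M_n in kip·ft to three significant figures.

M_n ≈ 905 kip·ft

Assume both steels yield.
a = (A_s − A'_s) f_y/(0.85 f'_c b) = (8.2 − 2.18) × 60/(0.85 × 4 × 15.9) = 6.681 in.
c = a/β₁ = 6.681/0.85 = 7.860 in; ε'_s = 0.003(c − d')/c = 0.0022 ≥ ε_y = 0.0021, so the compression steel yields.
M_n = (A_s − A'_s) f_y (d − a/2) + A'_s f_y (d − d') = 361.2 × (25.1 − 3.3405) + 130.8 × (25.1 − 2.2) = 7859.5 + 2995.3 = 10854.8 kip·in = 10854.8/12 = 904.57 kip·ft.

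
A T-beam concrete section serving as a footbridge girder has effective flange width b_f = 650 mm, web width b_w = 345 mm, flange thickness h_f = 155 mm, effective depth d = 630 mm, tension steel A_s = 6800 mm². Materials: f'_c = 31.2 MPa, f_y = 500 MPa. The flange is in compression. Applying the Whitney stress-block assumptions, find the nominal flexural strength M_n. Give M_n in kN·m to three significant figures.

M_n ≈ 1790 kN·m

Tension: T = A_s f_y = 6800 × 500 = 3400000 N.
Try a within the flange: a = T/(0.85 f'_c b_f) = 3400000/(0.85 × 31.2 × 650) = 197.24 mm.
a = 197.24 > h_f = 155 mm: the block extends into the web. Split into flange-overhang and web parts.
C_f = 0.85 f'_c (b_f − b_w) h_f = 0.85 × 31.2 × (650 − 345) × 155 = 1253733 N.
Remaining web compression depth: a_w = (T − C_f)/(0.85 f'_c b_w) = (3400000 − 1253733)/(0.85 × 31.2 × 345) = 234.58 mm.
M_n = C_f(d − h_f/2) + (T − C_f)(d − a_w/2) = 1253733 × (630 − 77.5) + 2146267 × (630 − 117.29) = 692.69 + 1100.41 = 1793.10 × 10⁶ N·mm.
M_n = 1793.10 kN·m.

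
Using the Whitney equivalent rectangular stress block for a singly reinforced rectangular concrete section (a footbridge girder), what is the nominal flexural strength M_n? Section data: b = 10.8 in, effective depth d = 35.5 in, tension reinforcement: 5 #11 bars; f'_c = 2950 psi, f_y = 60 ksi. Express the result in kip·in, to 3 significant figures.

A_s = 5 × 1.56 = 7.8 in².
T = A_s f_y = 7.8 × 60 = 468 kips.
a = T/(0.85 f'_c b) = 468/(0.85 × 2.95 × 10.8) = 17.281 in.
M_n = T(d − a/2) = 468 × (35.5 − 8.6405) = 12570.2 kip·in.

M_n ≈ 12600 kip·in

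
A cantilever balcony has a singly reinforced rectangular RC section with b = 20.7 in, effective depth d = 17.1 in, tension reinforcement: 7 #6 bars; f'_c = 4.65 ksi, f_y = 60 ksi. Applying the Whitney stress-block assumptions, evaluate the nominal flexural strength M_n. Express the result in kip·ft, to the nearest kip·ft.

A_s = 7 × 0.44 = 3.08 in².
T = A_s f_y = 3.08 × 60 = 184.8 kips.
a = T/(0.85 f'_c b) = 184.8/(0.85 × 4.65 × 20.7) = 2.259 in.
M_n = T(d − a/2) = 184.8 × (17.1 − 1.1295) = 2951.3 kip·in = 2951.3/12 = 245.94 kip·ft.

M_n ≈ 246 kip·ft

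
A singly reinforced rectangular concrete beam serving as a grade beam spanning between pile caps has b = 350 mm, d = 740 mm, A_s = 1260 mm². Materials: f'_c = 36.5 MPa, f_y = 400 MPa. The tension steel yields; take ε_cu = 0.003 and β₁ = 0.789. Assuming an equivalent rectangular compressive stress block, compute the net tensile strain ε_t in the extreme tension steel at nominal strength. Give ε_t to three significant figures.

ε_t ≈ 0.0347

a = A_s f_y/(0.85 f'_c b) = 46.41 mm.
β₁ = 0.789, so c = a/β₁ = 46.41/0.789 = 58.82 mm.
From the linear strain diagram with ε_cu = 0.003: ε_t = 0.003 (d − c)/c = 0.003 × (740 − 58.82)/58.82 = 0.0347.
Since ε_t ≥ 0.005, the section is tension-controlled.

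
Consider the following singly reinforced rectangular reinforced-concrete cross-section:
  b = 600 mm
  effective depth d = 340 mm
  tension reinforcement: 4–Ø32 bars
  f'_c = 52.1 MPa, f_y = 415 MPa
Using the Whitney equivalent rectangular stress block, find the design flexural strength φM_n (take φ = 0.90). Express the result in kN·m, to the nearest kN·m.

A_s = 4 × 804 = 3216 mm².
T = A_s f_y = 3216 × 415 = 1334640 N = 1334.64 kN.
From C = T: a = T/(0.85 f'_c b) = 1334640/(0.85 × 52.1 × 600) = 50.23 mm.
M_n = T(d − a/2) = 1334.64 kN × (340 − 25.115) mm = 420.26 kN·m.
φM_n = 0.90 × 420.26 = 378.23 kN·m.

φM_n ≈ 378 kN·m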